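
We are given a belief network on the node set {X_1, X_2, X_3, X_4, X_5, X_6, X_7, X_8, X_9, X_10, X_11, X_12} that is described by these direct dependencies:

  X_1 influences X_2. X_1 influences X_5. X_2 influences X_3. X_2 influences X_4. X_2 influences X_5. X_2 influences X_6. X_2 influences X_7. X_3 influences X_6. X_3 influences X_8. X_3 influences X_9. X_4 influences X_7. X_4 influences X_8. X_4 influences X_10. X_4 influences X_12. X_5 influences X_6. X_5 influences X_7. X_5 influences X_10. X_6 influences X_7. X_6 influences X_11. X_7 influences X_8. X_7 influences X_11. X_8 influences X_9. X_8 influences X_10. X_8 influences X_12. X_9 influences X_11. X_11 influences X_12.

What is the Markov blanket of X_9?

A node's Markov blanket = Pa ∪ Ch ∪ (parents of Ch other than the node itself).
Pa(X_9) = {X_3, X_8}.
X_9's children: X_11.
Other parents of X_9's children:
  X_11: X_6, X_7
Taking the union gives {X_3, X_6, X_7, X_8, X_11}.

{X_3, X_6, X_7, X_8, X_11}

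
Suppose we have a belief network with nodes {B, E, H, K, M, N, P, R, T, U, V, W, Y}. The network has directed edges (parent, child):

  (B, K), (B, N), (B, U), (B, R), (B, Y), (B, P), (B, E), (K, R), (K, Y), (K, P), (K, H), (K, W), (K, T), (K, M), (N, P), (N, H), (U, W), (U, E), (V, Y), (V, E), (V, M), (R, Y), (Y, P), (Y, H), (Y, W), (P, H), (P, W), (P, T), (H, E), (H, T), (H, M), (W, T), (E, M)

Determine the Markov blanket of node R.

{B, K, V, Y}

A node's Markov blanket = Pa ∪ Ch ∪ (parents of Ch other than the node itself).
R has parents B, K.
Children of R: Y.
Other parents of R's children:
  Y also has parents B, K, V.
So the Markov blanket of R is {B, K, V, Y}.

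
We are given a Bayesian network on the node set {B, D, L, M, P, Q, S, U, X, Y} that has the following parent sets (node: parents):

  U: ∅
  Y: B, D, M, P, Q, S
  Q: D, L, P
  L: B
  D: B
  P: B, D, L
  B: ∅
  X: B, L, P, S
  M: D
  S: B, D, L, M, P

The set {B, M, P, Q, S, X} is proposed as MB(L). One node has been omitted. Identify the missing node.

D

By definition, MB(L) is built from L's parents, L's children, and the co-parents of L.
Parents of L: B.
L has children P, Q, S, X.
Parents of each child, excluding L:
  P: B, D
  Q: D, P
  S: B, D, M, P
  X: B, P, S
MB(L) = {B, D, M, P, Q, S, X}.
Comparing with the claimed set, D is missing.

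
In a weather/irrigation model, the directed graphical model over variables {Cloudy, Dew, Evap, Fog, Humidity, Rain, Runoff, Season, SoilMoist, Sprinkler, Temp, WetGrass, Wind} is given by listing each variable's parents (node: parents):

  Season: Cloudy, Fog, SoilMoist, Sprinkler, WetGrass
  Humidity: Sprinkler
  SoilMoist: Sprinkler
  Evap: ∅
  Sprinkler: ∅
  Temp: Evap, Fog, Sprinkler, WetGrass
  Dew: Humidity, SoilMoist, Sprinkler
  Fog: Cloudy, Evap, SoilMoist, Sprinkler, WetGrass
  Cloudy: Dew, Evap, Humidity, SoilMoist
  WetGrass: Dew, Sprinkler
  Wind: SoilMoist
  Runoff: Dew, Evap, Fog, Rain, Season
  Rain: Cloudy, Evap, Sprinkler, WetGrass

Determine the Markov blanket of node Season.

{Cloudy, Dew, Evap, Fog, Rain, Runoff, SoilMoist, Sprinkler, WetGrass}

By definition, MB(Season) is built from Season's parents, Season's children, and the co-parents of Season.
Season's parents: Cloudy, Fog, SoilMoist, Sprinkler, WetGrass.
Season's children: Runoff.
For each child, the remaining parents (spouses of Season):
  Runoff's other parents are Dew, Evap, Fog, Rain.
MB(Season) = {Cloudy, Dew, Evap, Fog, Rain, Runoff, SoilMoist, Sprinkler, WetGrass}.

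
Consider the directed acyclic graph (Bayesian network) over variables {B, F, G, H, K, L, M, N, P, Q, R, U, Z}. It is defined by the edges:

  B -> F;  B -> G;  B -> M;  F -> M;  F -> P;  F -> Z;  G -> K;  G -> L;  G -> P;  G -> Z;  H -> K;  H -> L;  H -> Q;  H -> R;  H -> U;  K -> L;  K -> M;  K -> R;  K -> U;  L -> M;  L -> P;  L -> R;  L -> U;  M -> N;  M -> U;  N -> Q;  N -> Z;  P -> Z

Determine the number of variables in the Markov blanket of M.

7

The Markov blanket of a node is its parents, its children, and the other parents of its children.
Pa(M) = {B, F, K, L}.
M's children: N, U.
Parents of each child, excluding M:
  N: no additional parents.
  parents(U) \ {M} = {H, K, L}.
MB(M) = {B, F, H, K, L, N, U}, which has 7 nodes.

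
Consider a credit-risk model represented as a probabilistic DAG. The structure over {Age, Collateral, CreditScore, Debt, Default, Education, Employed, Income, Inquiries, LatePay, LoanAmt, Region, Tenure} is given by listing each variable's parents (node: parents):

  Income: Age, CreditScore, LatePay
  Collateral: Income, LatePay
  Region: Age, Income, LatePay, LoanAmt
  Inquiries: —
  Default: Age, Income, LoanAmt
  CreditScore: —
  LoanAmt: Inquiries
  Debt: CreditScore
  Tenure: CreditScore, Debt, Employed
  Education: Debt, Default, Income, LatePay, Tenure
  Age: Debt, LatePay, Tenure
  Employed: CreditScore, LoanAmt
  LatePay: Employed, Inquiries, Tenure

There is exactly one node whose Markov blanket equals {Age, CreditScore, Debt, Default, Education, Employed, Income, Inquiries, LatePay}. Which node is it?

Tenure

The target node must have every member of {Age, CreditScore, Debt, Default, Education, Employed, Income, Inquiries, LatePay} as a parent, child, or co-parent, and no others.
Parents of Tenure: CreditScore, Debt, Employed; children: Age, Education, LatePay; co-parents: Debt, Default, Employed, Income, Inquiries, LatePay.
These exactly cover the given set, so the node is Tenure.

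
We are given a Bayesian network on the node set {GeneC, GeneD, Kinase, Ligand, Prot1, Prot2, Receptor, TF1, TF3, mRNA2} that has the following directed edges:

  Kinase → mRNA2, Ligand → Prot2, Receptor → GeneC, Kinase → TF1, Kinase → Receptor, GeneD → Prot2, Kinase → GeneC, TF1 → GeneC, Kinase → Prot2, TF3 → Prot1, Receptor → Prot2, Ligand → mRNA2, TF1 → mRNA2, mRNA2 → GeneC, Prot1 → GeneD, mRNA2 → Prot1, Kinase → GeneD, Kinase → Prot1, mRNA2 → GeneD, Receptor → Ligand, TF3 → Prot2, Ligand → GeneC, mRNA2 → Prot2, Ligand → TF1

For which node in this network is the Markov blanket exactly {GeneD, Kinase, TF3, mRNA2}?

Prot1

The target node must have every member of {GeneD, Kinase, TF3, mRNA2} as a parent, child, or co-parent, and no others.
Parents of Prot1: Kinase, TF3, mRNA2; children: GeneD; co-parents: Kinase, mRNA2.
These exactly cover the given set, so the node is Prot1.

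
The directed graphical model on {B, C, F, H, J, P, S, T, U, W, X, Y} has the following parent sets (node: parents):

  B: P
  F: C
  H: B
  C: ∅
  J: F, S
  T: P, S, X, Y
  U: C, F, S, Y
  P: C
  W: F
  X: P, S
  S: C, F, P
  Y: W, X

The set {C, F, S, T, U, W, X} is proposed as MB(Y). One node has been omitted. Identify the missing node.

A node's Markov blanket = Pa ∪ Ch ∪ (parents of Ch other than the node itself).
Children of Y: T, U.
Pa(Y) = {W, X}.
Other parents of Y's children:
  T's other parents are P, S, X.
  U's other parents are C, F, S.
MB(Y) = {C, F, P, S, T, U, W, X}.
Comparing with the claimed set, P is missing.

P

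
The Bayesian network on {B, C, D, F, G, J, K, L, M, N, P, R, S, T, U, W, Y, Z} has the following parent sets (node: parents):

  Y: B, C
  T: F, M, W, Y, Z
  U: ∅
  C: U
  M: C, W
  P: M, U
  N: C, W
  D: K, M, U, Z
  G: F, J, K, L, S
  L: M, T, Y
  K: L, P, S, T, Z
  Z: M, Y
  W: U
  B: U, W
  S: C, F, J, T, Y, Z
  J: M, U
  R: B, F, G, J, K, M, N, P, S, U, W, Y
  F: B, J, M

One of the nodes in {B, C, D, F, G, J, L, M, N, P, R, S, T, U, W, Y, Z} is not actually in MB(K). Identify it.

Recall MB(v) = parents ∪ children ∪ spouses, where spouses are the other parents of v's children.
K's parents: L, P, S, T, Z.
Children of K: D, G, R.
For each child, the remaining parents (spouses of K):
  D: M, U, Z
  G: F, J, L, S
  R: B, F, G, J, M, N, P, S, U, W, Y
MB(K) = {B, D, F, G, J, L, M, N, P, R, S, T, U, W, Y, Z}.
C is neither a parent, child, nor co-parent of K, so it does not belong.

C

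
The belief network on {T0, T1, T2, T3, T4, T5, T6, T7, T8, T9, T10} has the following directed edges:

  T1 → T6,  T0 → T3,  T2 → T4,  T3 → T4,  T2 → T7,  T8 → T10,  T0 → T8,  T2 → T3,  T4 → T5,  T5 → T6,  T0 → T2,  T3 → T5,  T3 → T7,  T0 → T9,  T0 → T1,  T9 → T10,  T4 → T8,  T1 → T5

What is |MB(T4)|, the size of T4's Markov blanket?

6

Recall MB(v) = parents ∪ children ∪ spouses, where spouses are the other parents of v's children.
T4 has parents T2, T3.
T4 has children T5, T8.
Parents of each child, excluding T4:
  T5: T1, T3
  T8: T0
MB(T4) = {T0, T1, T2, T3, T5, T8}, which has 6 nodes.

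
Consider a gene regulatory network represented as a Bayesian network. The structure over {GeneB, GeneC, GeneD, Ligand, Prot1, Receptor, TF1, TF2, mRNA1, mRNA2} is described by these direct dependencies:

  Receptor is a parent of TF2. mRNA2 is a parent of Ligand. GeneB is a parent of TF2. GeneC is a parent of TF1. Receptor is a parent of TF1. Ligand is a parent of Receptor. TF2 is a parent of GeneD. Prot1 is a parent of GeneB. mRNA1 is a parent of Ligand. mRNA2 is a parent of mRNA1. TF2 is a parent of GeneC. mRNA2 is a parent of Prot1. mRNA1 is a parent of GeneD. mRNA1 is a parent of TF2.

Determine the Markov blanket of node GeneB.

Parents of GeneB: Prot1.
GeneB has child TF2.
Other parents of GeneB's children:
  TF2: Receptor, mRNA1
Union: {Prot1} ∪ {TF2} ∪ {Receptor, mRNA1} = {Prot1, Receptor, TF2, mRNA1}.

{Prot1, Receptor, TF2, mRNA1}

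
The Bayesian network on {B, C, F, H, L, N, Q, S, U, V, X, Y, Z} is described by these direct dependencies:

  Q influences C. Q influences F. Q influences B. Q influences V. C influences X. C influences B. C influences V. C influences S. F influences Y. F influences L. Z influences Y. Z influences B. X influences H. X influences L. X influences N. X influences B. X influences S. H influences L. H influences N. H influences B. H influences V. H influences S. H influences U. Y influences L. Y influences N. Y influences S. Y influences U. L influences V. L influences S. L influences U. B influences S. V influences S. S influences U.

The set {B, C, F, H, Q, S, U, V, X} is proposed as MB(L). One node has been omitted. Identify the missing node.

Ch(L) = {S, U, V}.
L's parents: F, H, X, Y.
Co-parents of L (other parents of its children):
  V's other parents are C, H, Q.
  parents(S) \ {L} = {B, C, H, V, X, Y}.
  parents(U) \ {L} = {H, S, Y}.
MB(L) = {B, C, F, H, Q, S, U, V, X, Y}.
Comparing with the claimed set, Y is missing.

Y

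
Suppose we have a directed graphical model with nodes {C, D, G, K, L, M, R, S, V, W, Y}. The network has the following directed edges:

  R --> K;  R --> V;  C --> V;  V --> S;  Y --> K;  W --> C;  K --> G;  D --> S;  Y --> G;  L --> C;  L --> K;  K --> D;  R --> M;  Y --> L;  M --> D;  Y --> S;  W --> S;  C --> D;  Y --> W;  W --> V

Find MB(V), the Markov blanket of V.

{C, D, R, S, W, Y}

The Markov blanket of a node is its parents, its children, and the other parents of its children.
V has parents C, R, W.
Children of V: S.
Co-parents of V (other parents of its children):
  S also has parents D, W, Y.
Taking the union gives {C, D, R, S, W, Y}.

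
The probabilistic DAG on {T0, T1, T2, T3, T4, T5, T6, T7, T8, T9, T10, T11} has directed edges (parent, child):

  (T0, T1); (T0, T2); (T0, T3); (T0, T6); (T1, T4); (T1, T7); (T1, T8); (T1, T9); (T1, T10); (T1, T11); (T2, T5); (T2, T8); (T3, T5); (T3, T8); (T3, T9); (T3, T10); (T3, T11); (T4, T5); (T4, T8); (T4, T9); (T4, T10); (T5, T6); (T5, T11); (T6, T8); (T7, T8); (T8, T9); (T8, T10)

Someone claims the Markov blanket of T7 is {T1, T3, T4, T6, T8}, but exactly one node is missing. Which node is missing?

T7's parents: T1.
Children of T7: T8.
Parents of each child, excluding T7:
  T8 also has parents T1, T2, T3, T4, T6.
MB(T7) = {T1, T2, T3, T4, T6, T8}.
Comparing with the claimed set, T2 is missing.

T2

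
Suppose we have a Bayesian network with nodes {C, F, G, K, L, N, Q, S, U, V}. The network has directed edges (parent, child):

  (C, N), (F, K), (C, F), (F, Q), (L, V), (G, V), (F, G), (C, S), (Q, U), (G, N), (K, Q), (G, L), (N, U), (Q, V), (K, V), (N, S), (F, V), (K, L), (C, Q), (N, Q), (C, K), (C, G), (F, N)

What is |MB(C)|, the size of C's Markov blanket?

6

Recall MB(v) = parents ∪ children ∪ spouses, where spouses are the other parents of v's children.
C has no parents.
Ch(C) = {F, G, K, N, Q, S}.
Parents of each child, excluding C:
  F: —
  G: F
  K: F
  N: F, G
  Q: F, K, N
  S: N
MB(C) = {F, G, K, N, Q, S}, which has 6 nodes.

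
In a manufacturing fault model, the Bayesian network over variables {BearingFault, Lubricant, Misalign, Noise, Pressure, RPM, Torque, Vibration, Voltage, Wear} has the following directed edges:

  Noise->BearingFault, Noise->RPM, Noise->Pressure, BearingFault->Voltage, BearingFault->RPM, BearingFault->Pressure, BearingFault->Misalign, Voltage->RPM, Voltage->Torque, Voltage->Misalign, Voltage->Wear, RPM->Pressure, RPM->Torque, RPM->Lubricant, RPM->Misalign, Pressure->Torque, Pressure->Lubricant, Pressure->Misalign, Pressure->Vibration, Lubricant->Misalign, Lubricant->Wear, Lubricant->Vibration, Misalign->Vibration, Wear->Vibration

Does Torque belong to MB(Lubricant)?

No

Recall MB(v) = parents ∪ children ∪ spouses, where spouses are the other parents of v's children.
Lubricant's parents: Pressure, RPM.
Lubricant has children Misalign, Vibration, Wear.
Co-parents of Lubricant (other parents of its children):
  Misalign's other parents are BearingFault, Pressure, RPM, Voltage.
  Wear's other parent is Voltage.
  parents(Vibration) \ {Lubricant} = {Misalign, Pressure, Wear}.
MB(Lubricant) = {BearingFault, Misalign, Pressure, RPM, Vibration, Voltage, Wear}; Torque is not in this set.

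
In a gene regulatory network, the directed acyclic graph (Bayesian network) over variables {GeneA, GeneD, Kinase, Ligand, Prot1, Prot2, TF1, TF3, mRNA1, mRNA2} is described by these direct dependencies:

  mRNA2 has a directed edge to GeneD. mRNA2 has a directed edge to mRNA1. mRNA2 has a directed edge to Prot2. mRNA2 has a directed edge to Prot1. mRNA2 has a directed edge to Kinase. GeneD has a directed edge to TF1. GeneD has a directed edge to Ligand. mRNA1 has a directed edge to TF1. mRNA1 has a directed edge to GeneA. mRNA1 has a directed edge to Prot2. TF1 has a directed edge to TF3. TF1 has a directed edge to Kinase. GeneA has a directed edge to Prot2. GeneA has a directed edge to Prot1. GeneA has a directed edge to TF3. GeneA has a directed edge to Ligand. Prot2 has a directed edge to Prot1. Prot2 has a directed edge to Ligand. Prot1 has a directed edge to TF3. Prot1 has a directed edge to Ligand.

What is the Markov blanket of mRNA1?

{GeneA, GeneD, Prot2, TF1, mRNA2}

Pa(mRNA1) = {mRNA2}.
mRNA1 has children GeneA, Prot2, TF1.
Other parents of mRNA1's children:
  TF1 also has parent GeneD.
  GeneA has no other parent.
  parents(Prot2) \ {mRNA1} = {GeneA, mRNA2}.
MB(mRNA1) = {GeneA, GeneD, Prot2, TF1, mRNA2}.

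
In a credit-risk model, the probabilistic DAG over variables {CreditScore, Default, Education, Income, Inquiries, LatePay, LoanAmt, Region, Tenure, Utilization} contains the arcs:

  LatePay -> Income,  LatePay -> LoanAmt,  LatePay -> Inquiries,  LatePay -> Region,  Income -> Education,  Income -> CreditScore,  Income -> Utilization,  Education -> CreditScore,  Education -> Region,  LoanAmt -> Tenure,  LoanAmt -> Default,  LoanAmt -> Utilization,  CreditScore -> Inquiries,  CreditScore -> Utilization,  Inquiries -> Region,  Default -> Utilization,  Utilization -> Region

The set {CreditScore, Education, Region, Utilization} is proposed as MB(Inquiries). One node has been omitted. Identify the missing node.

Recall MB(v) = parents ∪ children ∪ spouses, where spouses are the other parents of v's children.
Inquiries's children: Region.
Pa(Inquiries) = {CreditScore, LatePay}.
Other parents of Inquiries's children:
  Region also has parents Education, LatePay, Utilization.
MB(Inquiries) = {CreditScore, Education, LatePay, Region, Utilization}.
Comparing with the claimed set, LatePay is missing.

LatePay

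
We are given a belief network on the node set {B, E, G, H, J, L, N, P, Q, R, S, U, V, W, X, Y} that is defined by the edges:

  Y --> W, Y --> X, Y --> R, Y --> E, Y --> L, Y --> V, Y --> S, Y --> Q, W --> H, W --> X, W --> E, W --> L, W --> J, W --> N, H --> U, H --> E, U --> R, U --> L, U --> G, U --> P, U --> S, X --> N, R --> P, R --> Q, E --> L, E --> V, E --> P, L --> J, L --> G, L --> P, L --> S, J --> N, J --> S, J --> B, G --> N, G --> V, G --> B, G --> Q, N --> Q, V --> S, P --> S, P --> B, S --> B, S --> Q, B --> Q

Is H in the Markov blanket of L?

Recall MB(v) = parents ∪ children ∪ spouses, where spouses are the other parents of v's children.
L has children G, J, P, S.
Parents of L: E, U, W, Y.
For each child, the remaining parents (spouses of L):
  J also has parent W.
  G also has parent U.
  P's other parents are E, R, U.
  parents(S) \ {L} = {J, P, U, V, Y}.
MB(L) = {E, G, J, P, R, S, U, V, W, Y}; H is not in this set.

No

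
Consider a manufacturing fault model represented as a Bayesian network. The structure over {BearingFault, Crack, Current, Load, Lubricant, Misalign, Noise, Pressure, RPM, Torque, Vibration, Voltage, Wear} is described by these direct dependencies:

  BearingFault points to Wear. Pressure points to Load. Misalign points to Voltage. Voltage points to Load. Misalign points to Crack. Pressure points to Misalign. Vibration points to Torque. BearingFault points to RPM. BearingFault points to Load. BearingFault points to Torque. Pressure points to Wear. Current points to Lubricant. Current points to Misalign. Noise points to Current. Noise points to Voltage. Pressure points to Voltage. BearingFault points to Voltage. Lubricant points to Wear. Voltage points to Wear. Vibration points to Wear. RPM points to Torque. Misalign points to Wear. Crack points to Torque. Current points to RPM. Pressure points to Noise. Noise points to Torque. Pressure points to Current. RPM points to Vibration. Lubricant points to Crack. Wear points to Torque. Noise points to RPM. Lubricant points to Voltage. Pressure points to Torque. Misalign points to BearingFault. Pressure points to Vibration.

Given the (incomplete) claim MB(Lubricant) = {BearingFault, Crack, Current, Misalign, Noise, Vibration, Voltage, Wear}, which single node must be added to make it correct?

Children of Lubricant: Crack, Voltage, Wear.
Parents of Lubricant: Current.
Parents of each child, excluding Lubricant:
  Crack's other parent is Misalign.
  Voltage also has parents BearingFault, Misalign, Noise, Pressure.
  Wear also has parents BearingFault, Misalign, Pressure, Vibration, Voltage.
MB(Lubricant) = {BearingFault, Crack, Current, Misalign, Noise, Pressure, Vibration, Voltage, Wear}.
Comparing with the claimed set, Pressure is missing.

Pressure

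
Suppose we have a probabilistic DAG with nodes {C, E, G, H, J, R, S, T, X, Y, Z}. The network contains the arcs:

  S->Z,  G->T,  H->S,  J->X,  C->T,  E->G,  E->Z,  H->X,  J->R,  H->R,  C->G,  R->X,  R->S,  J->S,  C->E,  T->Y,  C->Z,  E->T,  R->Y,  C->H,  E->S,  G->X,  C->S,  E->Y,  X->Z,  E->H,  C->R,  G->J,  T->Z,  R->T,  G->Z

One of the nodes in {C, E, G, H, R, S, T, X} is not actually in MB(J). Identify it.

T

J's parents: G.
J's children: R, S, X.
Other parents of J's children:
  R also has parents C, H.
  parents(S) \ {J} = {C, E, H, R}.
  parents(X) \ {J} = {G, H, R}.
MB(J) = {C, E, G, H, R, S, X}.
T is neither a parent, child, nor co-parent of J, so it does not belong.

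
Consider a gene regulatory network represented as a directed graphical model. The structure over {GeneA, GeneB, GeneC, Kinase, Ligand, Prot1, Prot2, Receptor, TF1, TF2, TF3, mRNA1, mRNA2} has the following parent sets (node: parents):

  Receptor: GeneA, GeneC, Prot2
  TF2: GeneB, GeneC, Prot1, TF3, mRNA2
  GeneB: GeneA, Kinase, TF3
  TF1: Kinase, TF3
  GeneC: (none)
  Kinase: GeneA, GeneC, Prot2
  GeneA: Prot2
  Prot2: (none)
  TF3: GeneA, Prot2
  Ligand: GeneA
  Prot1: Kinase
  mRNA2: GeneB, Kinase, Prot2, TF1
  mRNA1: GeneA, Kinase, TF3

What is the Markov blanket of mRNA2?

{GeneB, GeneC, Kinase, Prot1, Prot2, TF1, TF2, TF3}

The Markov blanket of a node is its parents, its children, and the other parents of its children.
Pa(mRNA2) = {GeneB, Kinase, Prot2, TF1}.
Children of mRNA2: TF2.
Co-parents of mRNA2 (other parents of its children):
  TF2: GeneB, GeneC, Prot1, TF3
MB(mRNA2) = {GeneB, GeneC, Kinase, Prot1, Prot2, TF1, TF2, TF3}.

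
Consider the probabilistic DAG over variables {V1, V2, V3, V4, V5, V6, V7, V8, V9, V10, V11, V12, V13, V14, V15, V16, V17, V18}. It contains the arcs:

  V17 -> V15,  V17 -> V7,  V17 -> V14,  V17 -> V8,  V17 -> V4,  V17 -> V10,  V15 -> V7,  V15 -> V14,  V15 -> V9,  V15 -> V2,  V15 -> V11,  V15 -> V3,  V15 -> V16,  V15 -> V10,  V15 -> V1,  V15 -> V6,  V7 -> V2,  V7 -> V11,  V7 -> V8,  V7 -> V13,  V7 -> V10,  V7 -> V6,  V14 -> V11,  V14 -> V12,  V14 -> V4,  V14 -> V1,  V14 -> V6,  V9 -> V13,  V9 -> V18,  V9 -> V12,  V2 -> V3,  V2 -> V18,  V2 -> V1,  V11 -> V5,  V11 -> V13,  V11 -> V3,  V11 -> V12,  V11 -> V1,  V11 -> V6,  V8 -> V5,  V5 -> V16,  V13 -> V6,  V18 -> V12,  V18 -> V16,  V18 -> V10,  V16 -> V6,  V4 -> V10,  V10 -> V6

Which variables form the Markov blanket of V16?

A node's Markov blanket = Pa ∪ Ch ∪ (parents of Ch other than the node itself).
Parents of V16: V5, V15, V18.
Children of V16: V6.
Co-parents of V16 (other parents of its children):
  V6: V7, V10, V11, V13, V14, V15
Taking the union gives {V5, V6, V7, V10, V11, V13, V14, V15, V18}.

{V5, V6, V7, V10, V11, V13, V14, V15, V18}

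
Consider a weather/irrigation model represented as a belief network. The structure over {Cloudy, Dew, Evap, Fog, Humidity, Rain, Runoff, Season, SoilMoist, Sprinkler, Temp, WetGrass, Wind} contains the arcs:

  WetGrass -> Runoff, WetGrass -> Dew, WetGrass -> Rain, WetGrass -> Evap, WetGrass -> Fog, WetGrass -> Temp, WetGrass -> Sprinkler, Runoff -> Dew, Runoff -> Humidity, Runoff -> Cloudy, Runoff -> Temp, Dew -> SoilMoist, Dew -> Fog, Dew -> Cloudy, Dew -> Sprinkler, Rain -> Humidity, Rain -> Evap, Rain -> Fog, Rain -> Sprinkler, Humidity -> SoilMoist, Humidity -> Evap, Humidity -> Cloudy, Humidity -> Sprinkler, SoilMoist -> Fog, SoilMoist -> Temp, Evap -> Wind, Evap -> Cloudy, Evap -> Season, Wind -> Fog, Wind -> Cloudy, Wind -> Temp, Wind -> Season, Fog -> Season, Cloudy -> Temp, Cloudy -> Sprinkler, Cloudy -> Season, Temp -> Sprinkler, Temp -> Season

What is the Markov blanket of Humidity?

{Cloudy, Dew, Evap, Rain, Runoff, SoilMoist, Sprinkler, Temp, WetGrass, Wind}

A node's Markov blanket = Pa ∪ Ch ∪ (parents of Ch other than the node itself).
Humidity has parents Rain, Runoff.
Ch(Humidity) = {Cloudy, Evap, SoilMoist, Sprinkler}.
Parents of each child, excluding Humidity:
  SoilMoist: Dew
  Evap: Rain, WetGrass
  Cloudy: Dew, Evap, Runoff, Wind
  Sprinkler: Cloudy, Dew, Rain, Temp, WetGrass
Union: {Rain, Runoff} ∪ {Cloudy, Evap, SoilMoist, Sprinkler} ∪ {Cloudy, Dew, Evap, Rain, Runoff, Temp, WetGrass, Wind} = {Cloudy, Dew, Evap, Rain, Runoff, SoilMoist, Sprinkler, Temp, WetGrass, Wind}.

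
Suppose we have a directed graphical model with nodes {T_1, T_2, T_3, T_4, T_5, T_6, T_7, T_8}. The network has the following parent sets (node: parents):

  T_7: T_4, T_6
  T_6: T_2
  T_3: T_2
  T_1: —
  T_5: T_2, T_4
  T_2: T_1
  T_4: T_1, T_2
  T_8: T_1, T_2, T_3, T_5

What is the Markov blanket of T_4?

{T_1, T_2, T_5, T_6, T_7}

Recall MB(v) = parents ∪ children ∪ spouses, where spouses are the other parents of v's children.
T_4 has parents T_1, T_2.
T_4's children: T_5, T_7.
Other parents of T_4's children:
  parents(T_5) \ {T_4} = {T_2}.
  parents(T_7) \ {T_4} = {T_6}.
So the Markov blanket of T_4 is {T_1, T_2, T_5, T_6, T_7}.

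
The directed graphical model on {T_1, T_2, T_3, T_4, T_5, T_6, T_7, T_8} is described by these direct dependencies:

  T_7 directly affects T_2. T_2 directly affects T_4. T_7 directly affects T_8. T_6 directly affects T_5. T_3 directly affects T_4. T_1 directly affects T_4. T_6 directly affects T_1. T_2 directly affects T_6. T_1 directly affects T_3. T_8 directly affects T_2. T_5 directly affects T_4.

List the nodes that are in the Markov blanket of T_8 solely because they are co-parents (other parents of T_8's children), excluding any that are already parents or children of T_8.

{}

Children of T_8: T_2.
  T_2: T_7
Excluding nodes already adjacent to T_8 (T_2, T_7), the co-parent-only contribution is {}.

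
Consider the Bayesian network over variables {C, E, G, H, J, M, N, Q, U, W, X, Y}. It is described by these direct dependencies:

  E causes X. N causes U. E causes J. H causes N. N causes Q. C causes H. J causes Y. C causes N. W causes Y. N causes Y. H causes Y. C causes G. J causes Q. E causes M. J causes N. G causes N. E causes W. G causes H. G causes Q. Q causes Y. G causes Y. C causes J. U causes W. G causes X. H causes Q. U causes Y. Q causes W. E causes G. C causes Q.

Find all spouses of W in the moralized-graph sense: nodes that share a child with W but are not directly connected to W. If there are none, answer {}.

Children of W: Y.
  Y: G, H, J, N, Q, U
Excluding nodes already adjacent to W (E, Q, U, Y), the co-parent-only contribution is {G, H, J, N}.

{G, H, J, N}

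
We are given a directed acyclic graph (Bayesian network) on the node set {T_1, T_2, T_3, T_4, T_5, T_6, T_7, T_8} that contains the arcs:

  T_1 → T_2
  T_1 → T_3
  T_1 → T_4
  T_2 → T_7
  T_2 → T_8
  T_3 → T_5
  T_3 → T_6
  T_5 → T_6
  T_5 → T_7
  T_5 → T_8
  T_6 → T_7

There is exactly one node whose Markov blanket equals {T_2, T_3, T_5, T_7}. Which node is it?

The target node must have every member of {T_2, T_3, T_5, T_7} as a parent, child, or co-parent, and no others.
Parents of T_6: T_3, T_5; children: T_7; co-parents: T_2, T_5.
These exactly cover the given set, so the node is T_6.

T_6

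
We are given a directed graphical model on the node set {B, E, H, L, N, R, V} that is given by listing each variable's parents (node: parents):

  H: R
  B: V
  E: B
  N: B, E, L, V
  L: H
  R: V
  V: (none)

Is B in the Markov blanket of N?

B is a parent of N.
So B ∈ MB(N).

Yes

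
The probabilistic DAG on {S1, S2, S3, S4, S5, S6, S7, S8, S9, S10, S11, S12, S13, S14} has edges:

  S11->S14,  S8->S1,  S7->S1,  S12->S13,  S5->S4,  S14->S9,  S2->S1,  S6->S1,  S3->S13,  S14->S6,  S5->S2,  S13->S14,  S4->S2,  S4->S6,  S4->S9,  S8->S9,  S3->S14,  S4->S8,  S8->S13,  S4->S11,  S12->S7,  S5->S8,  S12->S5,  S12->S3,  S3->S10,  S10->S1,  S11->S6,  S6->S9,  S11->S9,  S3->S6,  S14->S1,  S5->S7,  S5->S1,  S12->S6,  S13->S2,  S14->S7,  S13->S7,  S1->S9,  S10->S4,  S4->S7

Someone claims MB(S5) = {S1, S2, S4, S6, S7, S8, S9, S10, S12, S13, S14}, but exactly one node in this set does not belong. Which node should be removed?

Parents of S5: S12.
S5 has children S1, S2, S4, S7, S8.
For each child, the remaining parents (spouses of S5):
  parents(S4) \ {S5} = {S10}.
  S8's other parent is S4.
  S7's other parents are S4, S12, S13, S14.
  S2 also has parents S4, S13.
  S1 also has parents S2, S6, S7, S8, S10, S14.
MB(S5) = {S1, S2, S4, S6, S7, S8, S10, S12, S13, S14}.
S9 is neither a parent, child, nor co-parent of S5, so it does not belong.

S9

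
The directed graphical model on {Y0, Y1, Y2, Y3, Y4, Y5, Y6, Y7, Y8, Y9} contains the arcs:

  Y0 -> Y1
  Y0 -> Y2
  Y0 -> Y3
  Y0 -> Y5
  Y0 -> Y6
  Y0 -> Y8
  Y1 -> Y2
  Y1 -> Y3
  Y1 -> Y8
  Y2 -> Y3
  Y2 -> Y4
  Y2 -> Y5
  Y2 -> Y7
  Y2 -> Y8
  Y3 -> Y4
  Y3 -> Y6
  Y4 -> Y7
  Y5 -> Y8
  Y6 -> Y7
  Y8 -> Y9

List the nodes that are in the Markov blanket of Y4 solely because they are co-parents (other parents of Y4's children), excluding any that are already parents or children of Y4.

Children of Y4: Y7.
  Y7: Y2, Y6
Excluding nodes already adjacent to Y4 (Y2, Y3, Y7), the co-parent-only contribution is {Y6}.

{Y6}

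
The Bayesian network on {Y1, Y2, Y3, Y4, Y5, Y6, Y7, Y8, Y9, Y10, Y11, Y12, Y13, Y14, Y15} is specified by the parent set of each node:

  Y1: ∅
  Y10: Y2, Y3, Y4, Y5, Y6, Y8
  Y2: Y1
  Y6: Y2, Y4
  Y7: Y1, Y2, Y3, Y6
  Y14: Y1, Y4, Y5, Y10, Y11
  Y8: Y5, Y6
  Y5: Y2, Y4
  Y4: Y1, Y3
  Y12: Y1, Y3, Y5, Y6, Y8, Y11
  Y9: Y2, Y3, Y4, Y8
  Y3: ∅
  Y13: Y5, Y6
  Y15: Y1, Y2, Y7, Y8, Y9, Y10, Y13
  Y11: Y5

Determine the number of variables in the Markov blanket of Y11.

9

A node's Markov blanket = Pa ∪ Ch ∪ (parents of Ch other than the node itself).
Y11's children: Y12, Y14.
Y11 has parent Y5.
Other parents of Y11's children:
  Y12: Y1, Y3, Y5, Y6, Y8
  Y14: Y1, Y4, Y5, Y10
MB(Y11) = {Y1, Y3, Y4, Y5, Y6, Y8, Y10, Y12, Y14}, which has 9 nodes.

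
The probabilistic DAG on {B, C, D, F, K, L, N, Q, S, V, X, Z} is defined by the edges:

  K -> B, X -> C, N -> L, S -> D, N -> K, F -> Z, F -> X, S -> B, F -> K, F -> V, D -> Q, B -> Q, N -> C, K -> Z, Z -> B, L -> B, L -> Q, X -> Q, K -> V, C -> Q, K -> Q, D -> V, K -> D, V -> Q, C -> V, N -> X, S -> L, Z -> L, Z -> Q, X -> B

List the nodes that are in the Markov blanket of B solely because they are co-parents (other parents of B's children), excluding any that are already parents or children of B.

{C, D, V}

Children of B: Q.
  Q: C, D, K, L, V, X, Z
Excluding nodes already adjacent to B (K, L, Q, S, X, Z), the co-parent-only contribution is {C, D, V}.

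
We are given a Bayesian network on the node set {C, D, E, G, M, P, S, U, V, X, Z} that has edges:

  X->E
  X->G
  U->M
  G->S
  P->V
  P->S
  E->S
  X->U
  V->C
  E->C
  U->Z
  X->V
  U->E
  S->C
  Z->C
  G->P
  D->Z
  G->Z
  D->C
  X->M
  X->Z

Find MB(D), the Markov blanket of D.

{C, E, G, S, U, V, X, Z}

The Markov blanket of a node is its parents, its children, and the other parents of its children.
Ch(D) = {C, Z}.
Pa(D) = {}.
Co-parents of D (other parents of its children):
  Z also has parents G, U, X.
  C's other parents are E, S, V, Z.
MB(D) = {C, E, G, S, U, V, X, Z}.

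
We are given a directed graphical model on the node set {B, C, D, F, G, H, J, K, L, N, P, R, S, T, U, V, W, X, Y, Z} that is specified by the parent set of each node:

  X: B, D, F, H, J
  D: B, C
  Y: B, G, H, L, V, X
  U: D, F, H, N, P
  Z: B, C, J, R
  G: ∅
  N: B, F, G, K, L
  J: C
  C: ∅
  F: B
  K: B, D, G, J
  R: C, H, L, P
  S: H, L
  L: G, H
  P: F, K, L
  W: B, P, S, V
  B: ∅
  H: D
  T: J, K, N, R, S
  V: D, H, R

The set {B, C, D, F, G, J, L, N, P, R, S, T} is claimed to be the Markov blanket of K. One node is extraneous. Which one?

C

Recall MB(v) = parents ∪ children ∪ spouses, where spouses are the other parents of v's children.
Parents of K: B, D, G, J.
Children of K: N, P, T.
Other parents of K's children:
  parents(N) \ {K} = {B, F, G, L}.
  parents(P) \ {K} = {F, L}.
  T also has parents J, N, R, S.
MB(K) = {B, D, F, G, J, L, N, P, R, S, T}.
C is neither a parent, child, nor co-parent of K, so it does not belong.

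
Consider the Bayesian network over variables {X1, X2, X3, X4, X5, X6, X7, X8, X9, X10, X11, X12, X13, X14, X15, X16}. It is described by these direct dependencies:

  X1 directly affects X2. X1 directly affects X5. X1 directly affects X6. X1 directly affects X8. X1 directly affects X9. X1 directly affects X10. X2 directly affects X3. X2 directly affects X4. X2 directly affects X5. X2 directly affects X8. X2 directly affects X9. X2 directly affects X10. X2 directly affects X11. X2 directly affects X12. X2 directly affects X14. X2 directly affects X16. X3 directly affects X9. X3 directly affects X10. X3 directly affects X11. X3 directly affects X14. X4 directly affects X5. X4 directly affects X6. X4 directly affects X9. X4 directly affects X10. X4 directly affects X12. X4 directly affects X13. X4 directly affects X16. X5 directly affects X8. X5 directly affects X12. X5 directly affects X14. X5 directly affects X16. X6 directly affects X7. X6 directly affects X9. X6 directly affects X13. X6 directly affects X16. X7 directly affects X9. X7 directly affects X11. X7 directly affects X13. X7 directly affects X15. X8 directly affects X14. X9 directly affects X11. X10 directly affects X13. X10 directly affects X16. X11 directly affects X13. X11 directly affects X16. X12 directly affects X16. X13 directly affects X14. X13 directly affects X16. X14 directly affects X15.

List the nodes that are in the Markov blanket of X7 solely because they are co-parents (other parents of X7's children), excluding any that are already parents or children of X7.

Children of X7: X9, X11, X13, X15.
  X9 also has parents X1, X2, X3, X4, X6.
  parents(X11) \ {X7} = {X2, X3, X9}.
  X13 also has parents X4, X6, X10, X11.
  X15 also has parent X14.
Excluding nodes already adjacent to X7 (X6, X9, X11, X13, X15), the co-parent-only contribution is {X1, X2, X3, X4, X10, X14}.

{X1, X2, X3, X4, X10, X14}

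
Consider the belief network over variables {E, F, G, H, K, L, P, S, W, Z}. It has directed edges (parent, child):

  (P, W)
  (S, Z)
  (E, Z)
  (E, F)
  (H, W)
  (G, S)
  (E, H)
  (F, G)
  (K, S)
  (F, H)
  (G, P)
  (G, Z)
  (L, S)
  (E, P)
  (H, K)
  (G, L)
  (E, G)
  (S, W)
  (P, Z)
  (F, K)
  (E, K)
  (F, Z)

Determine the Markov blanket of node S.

{E, F, G, H, K, L, P, W, Z}

Parents of S: G, K, L.
S's children: W, Z.
For each child, the remaining parents (spouses of S):
  parents(W) \ {S} = {H, P}.
  Z's other parents are E, F, G, P.
MB(S) = {E, F, G, H, K, L, P, W, Z}.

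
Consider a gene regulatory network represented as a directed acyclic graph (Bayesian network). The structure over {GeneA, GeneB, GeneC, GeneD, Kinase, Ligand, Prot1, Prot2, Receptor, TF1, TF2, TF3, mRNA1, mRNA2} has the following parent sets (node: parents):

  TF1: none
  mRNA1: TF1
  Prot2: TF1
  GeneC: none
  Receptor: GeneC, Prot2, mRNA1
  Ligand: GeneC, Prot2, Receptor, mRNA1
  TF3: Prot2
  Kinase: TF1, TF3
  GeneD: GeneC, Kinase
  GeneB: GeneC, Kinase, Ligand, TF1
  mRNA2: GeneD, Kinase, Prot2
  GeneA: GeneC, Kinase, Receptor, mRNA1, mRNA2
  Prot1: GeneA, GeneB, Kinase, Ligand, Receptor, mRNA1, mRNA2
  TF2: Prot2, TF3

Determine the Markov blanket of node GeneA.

Parents of GeneA: GeneC, Kinase, Receptor, mRNA1, mRNA2.
GeneA has child Prot1.
Other parents of GeneA's children:
  Prot1: GeneB, Kinase, Ligand, Receptor, mRNA1, mRNA2
Taking the union gives {GeneB, GeneC, Kinase, Ligand, Prot1, Receptor, mRNA1, mRNA2}.

{GeneB, GeneC, Kinase, Ligand, Prot1, Receptor, mRNA1, mRNA2}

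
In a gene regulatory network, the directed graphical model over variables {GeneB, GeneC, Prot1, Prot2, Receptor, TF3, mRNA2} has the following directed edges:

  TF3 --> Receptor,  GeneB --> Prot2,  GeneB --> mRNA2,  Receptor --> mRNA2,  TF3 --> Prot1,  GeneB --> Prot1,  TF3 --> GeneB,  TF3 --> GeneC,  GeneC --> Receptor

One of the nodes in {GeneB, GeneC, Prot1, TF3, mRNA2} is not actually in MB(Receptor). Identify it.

Prot1

Parents of Receptor: GeneC, TF3.
Receptor has child mRNA2.
Co-parents of Receptor (other parents of its children):
  mRNA2's other parent is GeneB.
MB(Receptor) = {GeneB, GeneC, TF3, mRNA2}.
Prot1 is neither a parent, child, nor co-parent of Receptor, so it does not belong.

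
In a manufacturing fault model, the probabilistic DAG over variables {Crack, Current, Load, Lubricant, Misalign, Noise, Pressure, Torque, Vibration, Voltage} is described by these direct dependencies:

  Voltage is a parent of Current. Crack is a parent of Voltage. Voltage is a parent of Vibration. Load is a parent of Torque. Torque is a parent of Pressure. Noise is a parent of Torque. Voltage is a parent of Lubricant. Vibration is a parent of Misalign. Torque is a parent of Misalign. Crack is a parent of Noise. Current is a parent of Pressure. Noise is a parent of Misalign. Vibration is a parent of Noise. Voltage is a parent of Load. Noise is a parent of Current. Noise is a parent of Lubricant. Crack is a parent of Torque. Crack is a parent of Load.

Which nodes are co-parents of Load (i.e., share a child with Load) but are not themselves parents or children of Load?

{Noise}

Children of Load: Torque.
  Torque's other parents are Crack, Noise.
Excluding nodes already adjacent to Load (Crack, Torque, Voltage), the co-parent-only contribution is {Noise}.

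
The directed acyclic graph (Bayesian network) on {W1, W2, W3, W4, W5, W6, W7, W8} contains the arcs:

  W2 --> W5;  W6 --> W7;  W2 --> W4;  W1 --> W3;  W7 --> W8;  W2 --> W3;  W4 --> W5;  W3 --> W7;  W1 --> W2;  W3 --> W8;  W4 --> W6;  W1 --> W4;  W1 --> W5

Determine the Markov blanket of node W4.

{W1, W2, W5, W6}

A node's Markov blanket = Pa ∪ Ch ∪ (parents of Ch other than the node itself).
W4 has parents W1, W2.
W4 has children W5, W6.
Other parents of W4's children:
  W5: W1, W2
  W6: —
Union: {W1, W2} ∪ {W5, W6} ∪ {W1, W2} = {W1, W2, W5, W6}.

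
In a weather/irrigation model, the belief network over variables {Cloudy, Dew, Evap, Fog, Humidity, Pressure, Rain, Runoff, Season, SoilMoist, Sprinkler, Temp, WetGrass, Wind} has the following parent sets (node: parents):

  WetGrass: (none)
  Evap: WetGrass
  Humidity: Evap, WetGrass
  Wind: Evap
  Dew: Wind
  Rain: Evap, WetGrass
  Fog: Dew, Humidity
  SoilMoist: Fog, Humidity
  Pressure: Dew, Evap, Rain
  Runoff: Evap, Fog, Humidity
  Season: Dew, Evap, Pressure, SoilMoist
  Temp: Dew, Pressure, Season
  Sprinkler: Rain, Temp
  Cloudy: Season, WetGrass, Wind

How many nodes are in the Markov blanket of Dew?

9

Dew has parent Wind.
Ch(Dew) = {Fog, Pressure, Season, Temp}.
Parents of each child, excluding Dew:
  Fog: Humidity
  Pressure: Evap, Rain
  Season: Evap, Pressure, SoilMoist
  Temp: Pressure, Season
MB(Dew) = {Evap, Fog, Humidity, Pressure, Rain, Season, SoilMoist, Temp, Wind}, which has 9 nodes.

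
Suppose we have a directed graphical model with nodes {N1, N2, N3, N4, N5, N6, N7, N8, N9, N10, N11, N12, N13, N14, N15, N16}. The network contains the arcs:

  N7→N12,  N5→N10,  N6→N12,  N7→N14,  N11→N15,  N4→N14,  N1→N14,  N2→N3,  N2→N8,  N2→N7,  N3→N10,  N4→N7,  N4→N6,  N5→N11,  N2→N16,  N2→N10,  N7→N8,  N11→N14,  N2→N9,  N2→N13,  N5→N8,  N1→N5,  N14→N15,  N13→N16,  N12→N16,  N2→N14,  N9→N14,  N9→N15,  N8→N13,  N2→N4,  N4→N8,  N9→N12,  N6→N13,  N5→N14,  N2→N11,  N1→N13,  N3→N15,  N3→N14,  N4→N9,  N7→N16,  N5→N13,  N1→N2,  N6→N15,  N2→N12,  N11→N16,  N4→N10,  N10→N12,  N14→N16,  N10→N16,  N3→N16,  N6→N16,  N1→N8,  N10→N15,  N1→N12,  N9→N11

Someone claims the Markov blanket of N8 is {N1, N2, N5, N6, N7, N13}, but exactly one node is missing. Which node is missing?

N4

By definition, MB(N8) is built from N8's parents, N8's children, and the co-parents of N8.
Parents of N8: N1, N2, N4, N5, N7.
Children of N8: N13.
Co-parents of N8 (other parents of its children):
  N13's other parents are N1, N2, N5, N6.
MB(N8) = {N1, N2, N4, N5, N6, N7, N13}.
Comparing with the claimed set, N4 is missing.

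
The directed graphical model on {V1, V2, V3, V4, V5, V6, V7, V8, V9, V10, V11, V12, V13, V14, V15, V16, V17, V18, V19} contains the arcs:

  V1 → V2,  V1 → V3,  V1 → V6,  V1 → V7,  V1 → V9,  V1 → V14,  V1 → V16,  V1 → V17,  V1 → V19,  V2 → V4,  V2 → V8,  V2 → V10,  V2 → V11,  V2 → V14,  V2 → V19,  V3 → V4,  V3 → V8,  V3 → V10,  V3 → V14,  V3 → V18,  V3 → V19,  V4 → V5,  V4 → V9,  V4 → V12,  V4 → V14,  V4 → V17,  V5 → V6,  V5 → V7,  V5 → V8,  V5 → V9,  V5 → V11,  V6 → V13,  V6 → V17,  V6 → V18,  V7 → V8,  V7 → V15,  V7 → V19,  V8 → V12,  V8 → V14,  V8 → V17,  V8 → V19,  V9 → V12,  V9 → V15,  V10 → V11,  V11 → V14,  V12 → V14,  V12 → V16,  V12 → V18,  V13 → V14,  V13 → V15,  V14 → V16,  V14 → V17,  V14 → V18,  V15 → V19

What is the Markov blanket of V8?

V8 has children V12, V14, V17, V19.
Parents of V8: V2, V3, V5, V7.
Other parents of V8's children:
  parents(V12) \ {V8} = {V4, V9}.
  V14 also has parents V1, V2, V3, V4, V11, V12, V13.
  parents(V17) \ {V8} = {V1, V4, V6, V14}.
  V19's other parents are V1, V2, V3, V7, V15.
So the Markov blanket of V8 is {V1, V2, V3, V4, V5, V6, V7, V9, V11, V12, V13, V14, V15, V17, V19}.

{V1, V2, V3, V4, V5, V6, V7, V9, V11, V12, V13, V14, V15, V17, V19}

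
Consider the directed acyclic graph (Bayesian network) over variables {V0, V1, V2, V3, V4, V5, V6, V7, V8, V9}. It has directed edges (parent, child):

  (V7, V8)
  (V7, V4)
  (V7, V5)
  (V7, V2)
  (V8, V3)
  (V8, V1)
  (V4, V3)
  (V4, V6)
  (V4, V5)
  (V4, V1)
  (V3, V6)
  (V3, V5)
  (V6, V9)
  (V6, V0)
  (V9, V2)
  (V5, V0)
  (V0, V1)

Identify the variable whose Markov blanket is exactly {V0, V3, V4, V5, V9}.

The target node must have every member of {V0, V3, V4, V5, V9} as a parent, child, or co-parent, and no others.
Parents of V6: V3, V4; children: V0, V9; co-parents: V5.
These exactly cover the given set, so the node is V6.

V6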